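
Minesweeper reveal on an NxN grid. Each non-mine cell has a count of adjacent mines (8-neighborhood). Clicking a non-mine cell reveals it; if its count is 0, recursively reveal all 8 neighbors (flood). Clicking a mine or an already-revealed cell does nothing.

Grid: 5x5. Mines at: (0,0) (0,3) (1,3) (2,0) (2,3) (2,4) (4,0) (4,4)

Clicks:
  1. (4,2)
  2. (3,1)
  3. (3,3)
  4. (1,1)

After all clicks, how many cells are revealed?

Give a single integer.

Click 1 (4,2) count=0: revealed 6 new [(3,1) (3,2) (3,3) (4,1) (4,2) (4,3)] -> total=6
Click 2 (3,1) count=2: revealed 0 new [(none)] -> total=6
Click 3 (3,3) count=3: revealed 0 new [(none)] -> total=6
Click 4 (1,1) count=2: revealed 1 new [(1,1)] -> total=7

Answer: 7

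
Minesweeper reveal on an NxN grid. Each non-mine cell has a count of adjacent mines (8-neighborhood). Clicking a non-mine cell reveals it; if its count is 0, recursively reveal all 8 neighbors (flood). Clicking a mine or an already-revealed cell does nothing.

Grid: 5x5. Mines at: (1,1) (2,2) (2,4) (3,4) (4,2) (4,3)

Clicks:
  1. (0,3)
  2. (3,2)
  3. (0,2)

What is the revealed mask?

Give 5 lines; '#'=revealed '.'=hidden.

Click 1 (0,3) count=0: revealed 6 new [(0,2) (0,3) (0,4) (1,2) (1,3) (1,4)] -> total=6
Click 2 (3,2) count=3: revealed 1 new [(3,2)] -> total=7
Click 3 (0,2) count=1: revealed 0 new [(none)] -> total=7

Answer: ..###
..###
.....
..#..
.....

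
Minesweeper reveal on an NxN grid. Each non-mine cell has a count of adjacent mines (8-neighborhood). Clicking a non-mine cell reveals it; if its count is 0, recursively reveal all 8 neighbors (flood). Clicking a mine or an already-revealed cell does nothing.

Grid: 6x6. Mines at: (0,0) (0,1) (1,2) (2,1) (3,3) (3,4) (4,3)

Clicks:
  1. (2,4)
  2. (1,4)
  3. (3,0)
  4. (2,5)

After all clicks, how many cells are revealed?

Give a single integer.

Answer: 10

Derivation:
Click 1 (2,4) count=2: revealed 1 new [(2,4)] -> total=1
Click 2 (1,4) count=0: revealed 8 new [(0,3) (0,4) (0,5) (1,3) (1,4) (1,5) (2,3) (2,5)] -> total=9
Click 3 (3,0) count=1: revealed 1 new [(3,0)] -> total=10
Click 4 (2,5) count=1: revealed 0 new [(none)] -> total=10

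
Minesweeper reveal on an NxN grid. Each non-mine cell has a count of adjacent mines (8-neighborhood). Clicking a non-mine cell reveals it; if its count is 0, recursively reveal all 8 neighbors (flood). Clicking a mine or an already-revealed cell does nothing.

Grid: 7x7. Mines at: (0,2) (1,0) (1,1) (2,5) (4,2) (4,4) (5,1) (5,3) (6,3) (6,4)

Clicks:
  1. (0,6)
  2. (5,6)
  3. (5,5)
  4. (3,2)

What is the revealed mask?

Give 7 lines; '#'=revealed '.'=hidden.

Answer: ...####
...####
.......
..#..##
.....##
.....##
.....##

Derivation:
Click 1 (0,6) count=0: revealed 8 new [(0,3) (0,4) (0,5) (0,6) (1,3) (1,4) (1,5) (1,6)] -> total=8
Click 2 (5,6) count=0: revealed 8 new [(3,5) (3,6) (4,5) (4,6) (5,5) (5,6) (6,5) (6,6)] -> total=16
Click 3 (5,5) count=2: revealed 0 new [(none)] -> total=16
Click 4 (3,2) count=1: revealed 1 new [(3,2)] -> total=17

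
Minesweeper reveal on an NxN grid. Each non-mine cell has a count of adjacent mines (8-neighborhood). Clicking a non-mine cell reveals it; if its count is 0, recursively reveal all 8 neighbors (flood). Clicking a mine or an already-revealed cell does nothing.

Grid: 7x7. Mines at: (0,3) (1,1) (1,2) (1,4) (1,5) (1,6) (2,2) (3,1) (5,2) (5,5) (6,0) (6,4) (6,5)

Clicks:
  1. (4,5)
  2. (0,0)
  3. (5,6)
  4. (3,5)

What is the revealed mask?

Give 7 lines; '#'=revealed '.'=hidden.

Click 1 (4,5) count=1: revealed 1 new [(4,5)] -> total=1
Click 2 (0,0) count=1: revealed 1 new [(0,0)] -> total=2
Click 3 (5,6) count=2: revealed 1 new [(5,6)] -> total=3
Click 4 (3,5) count=0: revealed 11 new [(2,3) (2,4) (2,5) (2,6) (3,3) (3,4) (3,5) (3,6) (4,3) (4,4) (4,6)] -> total=14

Answer: #......
.......
...####
...####
...####
......#
.......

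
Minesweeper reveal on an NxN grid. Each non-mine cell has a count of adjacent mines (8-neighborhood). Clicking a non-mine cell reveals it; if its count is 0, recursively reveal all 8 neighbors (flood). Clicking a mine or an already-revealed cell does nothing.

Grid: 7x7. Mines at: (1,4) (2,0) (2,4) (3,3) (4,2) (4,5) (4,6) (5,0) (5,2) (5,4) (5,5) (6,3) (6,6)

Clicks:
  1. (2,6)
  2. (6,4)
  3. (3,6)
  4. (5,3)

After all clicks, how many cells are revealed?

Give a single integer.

Answer: 10

Derivation:
Click 1 (2,6) count=0: revealed 8 new [(0,5) (0,6) (1,5) (1,6) (2,5) (2,6) (3,5) (3,6)] -> total=8
Click 2 (6,4) count=3: revealed 1 new [(6,4)] -> total=9
Click 3 (3,6) count=2: revealed 0 new [(none)] -> total=9
Click 4 (5,3) count=4: revealed 1 new [(5,3)] -> total=10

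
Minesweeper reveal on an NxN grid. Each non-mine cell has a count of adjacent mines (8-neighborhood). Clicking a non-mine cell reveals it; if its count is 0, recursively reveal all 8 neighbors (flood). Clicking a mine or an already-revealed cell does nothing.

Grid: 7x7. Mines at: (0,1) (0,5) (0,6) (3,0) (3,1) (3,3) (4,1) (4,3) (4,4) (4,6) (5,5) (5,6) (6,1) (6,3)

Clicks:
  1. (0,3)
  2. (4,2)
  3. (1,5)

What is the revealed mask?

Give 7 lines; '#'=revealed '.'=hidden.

Answer: ..###..
..####.
..###..
.......
..#....
.......
.......

Derivation:
Click 1 (0,3) count=0: revealed 9 new [(0,2) (0,3) (0,4) (1,2) (1,3) (1,4) (2,2) (2,3) (2,4)] -> total=9
Click 2 (4,2) count=4: revealed 1 new [(4,2)] -> total=10
Click 3 (1,5) count=2: revealed 1 new [(1,5)] -> total=11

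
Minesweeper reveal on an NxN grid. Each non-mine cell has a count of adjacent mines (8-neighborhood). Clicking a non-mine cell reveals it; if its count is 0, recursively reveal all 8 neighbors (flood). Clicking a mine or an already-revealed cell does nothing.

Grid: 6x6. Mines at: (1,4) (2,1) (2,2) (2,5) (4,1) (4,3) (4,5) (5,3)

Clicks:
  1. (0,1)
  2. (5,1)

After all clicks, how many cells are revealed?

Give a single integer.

Answer: 9

Derivation:
Click 1 (0,1) count=0: revealed 8 new [(0,0) (0,1) (0,2) (0,3) (1,0) (1,1) (1,2) (1,3)] -> total=8
Click 2 (5,1) count=1: revealed 1 new [(5,1)] -> total=9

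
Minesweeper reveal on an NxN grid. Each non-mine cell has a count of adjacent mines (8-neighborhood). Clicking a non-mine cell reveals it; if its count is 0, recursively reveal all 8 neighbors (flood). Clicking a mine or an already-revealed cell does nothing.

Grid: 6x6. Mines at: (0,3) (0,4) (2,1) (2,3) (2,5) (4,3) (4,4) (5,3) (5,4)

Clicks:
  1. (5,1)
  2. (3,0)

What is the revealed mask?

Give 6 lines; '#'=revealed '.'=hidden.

Click 1 (5,1) count=0: revealed 9 new [(3,0) (3,1) (3,2) (4,0) (4,1) (4,2) (5,0) (5,1) (5,2)] -> total=9
Click 2 (3,0) count=1: revealed 0 new [(none)] -> total=9

Answer: ......
......
......
###...
###...
###...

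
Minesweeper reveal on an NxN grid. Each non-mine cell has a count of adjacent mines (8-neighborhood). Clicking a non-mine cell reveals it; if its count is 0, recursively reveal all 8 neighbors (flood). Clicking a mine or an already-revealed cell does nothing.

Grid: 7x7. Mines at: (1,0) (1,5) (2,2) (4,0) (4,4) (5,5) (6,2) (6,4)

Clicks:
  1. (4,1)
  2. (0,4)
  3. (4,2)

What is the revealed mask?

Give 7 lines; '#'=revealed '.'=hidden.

Click 1 (4,1) count=1: revealed 1 new [(4,1)] -> total=1
Click 2 (0,4) count=1: revealed 1 new [(0,4)] -> total=2
Click 3 (4,2) count=0: revealed 8 new [(3,1) (3,2) (3,3) (4,2) (4,3) (5,1) (5,2) (5,3)] -> total=10

Answer: ....#..
.......
.......
.###...
.###...
.###...
.......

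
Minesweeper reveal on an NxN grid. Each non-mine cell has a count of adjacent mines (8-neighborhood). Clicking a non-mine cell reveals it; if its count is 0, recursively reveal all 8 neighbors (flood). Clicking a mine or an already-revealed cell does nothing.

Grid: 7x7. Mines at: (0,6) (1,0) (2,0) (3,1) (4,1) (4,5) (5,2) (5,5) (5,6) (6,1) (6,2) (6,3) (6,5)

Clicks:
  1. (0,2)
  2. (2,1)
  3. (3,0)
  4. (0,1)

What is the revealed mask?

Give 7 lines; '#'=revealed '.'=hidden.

Click 1 (0,2) count=0: revealed 25 new [(0,1) (0,2) (0,3) (0,4) (0,5) (1,1) (1,2) (1,3) (1,4) (1,5) (1,6) (2,1) (2,2) (2,3) (2,4) (2,5) (2,6) (3,2) (3,3) (3,4) (3,5) (3,6) (4,2) (4,3) (4,4)] -> total=25
Click 2 (2,1) count=3: revealed 0 new [(none)] -> total=25
Click 3 (3,0) count=3: revealed 1 new [(3,0)] -> total=26
Click 4 (0,1) count=1: revealed 0 new [(none)] -> total=26

Answer: .#####.
.######
.######
#.#####
..###..
.......
.......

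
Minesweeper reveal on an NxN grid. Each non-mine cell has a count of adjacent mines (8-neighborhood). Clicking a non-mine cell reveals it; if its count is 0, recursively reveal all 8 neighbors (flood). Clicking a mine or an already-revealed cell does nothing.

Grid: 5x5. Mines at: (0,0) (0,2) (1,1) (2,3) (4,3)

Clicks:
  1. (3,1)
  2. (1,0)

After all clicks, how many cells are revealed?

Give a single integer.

Click 1 (3,1) count=0: revealed 9 new [(2,0) (2,1) (2,2) (3,0) (3,1) (3,2) (4,0) (4,1) (4,2)] -> total=9
Click 2 (1,0) count=2: revealed 1 new [(1,0)] -> total=10

Answer: 10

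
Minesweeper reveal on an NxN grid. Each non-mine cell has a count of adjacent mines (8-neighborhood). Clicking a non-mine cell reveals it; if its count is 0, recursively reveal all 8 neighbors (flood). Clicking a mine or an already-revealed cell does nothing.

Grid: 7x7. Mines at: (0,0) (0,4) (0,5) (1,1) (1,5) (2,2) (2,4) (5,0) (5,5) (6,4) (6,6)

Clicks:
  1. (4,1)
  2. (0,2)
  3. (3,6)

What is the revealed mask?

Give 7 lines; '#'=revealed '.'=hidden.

Answer: ..#....
.......
.....##
.....##
.#...##
.......
.......

Derivation:
Click 1 (4,1) count=1: revealed 1 new [(4,1)] -> total=1
Click 2 (0,2) count=1: revealed 1 new [(0,2)] -> total=2
Click 3 (3,6) count=0: revealed 6 new [(2,5) (2,6) (3,5) (3,6) (4,5) (4,6)] -> total=8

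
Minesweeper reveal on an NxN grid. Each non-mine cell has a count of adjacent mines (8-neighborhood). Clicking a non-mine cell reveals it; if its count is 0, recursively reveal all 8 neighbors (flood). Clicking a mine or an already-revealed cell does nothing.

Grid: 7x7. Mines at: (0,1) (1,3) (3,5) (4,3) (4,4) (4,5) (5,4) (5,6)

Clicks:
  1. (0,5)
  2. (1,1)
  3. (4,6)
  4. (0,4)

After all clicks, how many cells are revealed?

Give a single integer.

Click 1 (0,5) count=0: revealed 9 new [(0,4) (0,5) (0,6) (1,4) (1,5) (1,6) (2,4) (2,5) (2,6)] -> total=9
Click 2 (1,1) count=1: revealed 1 new [(1,1)] -> total=10
Click 3 (4,6) count=3: revealed 1 new [(4,6)] -> total=11
Click 4 (0,4) count=1: revealed 0 new [(none)] -> total=11

Answer: 11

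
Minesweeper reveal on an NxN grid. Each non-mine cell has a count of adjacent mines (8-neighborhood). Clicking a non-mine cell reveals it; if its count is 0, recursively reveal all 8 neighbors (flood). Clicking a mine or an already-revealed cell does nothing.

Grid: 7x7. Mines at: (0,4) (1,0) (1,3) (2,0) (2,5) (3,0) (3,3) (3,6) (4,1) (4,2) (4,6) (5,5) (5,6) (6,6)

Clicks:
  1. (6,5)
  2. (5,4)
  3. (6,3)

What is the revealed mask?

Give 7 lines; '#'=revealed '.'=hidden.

Click 1 (6,5) count=3: revealed 1 new [(6,5)] -> total=1
Click 2 (5,4) count=1: revealed 1 new [(5,4)] -> total=2
Click 3 (6,3) count=0: revealed 9 new [(5,0) (5,1) (5,2) (5,3) (6,0) (6,1) (6,2) (6,3) (6,4)] -> total=11

Answer: .......
.......
.......
.......
.......
#####..
######.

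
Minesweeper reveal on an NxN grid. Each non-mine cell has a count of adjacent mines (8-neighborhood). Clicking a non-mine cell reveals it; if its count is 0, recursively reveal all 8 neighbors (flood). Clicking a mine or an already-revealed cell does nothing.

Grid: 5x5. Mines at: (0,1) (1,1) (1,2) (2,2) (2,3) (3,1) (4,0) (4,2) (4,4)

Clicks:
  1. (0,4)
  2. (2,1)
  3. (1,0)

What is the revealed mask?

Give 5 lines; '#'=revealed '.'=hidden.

Answer: ...##
#..##
.#...
.....
.....

Derivation:
Click 1 (0,4) count=0: revealed 4 new [(0,3) (0,4) (1,3) (1,4)] -> total=4
Click 2 (2,1) count=4: revealed 1 new [(2,1)] -> total=5
Click 3 (1,0) count=2: revealed 1 new [(1,0)] -> total=6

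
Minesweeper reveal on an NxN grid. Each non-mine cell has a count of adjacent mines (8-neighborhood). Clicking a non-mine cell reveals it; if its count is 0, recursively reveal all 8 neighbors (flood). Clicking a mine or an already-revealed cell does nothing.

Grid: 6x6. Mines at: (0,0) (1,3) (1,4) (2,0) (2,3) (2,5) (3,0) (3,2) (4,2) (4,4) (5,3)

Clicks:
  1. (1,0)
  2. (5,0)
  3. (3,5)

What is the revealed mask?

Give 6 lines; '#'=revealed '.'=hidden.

Click 1 (1,0) count=2: revealed 1 new [(1,0)] -> total=1
Click 2 (5,0) count=0: revealed 4 new [(4,0) (4,1) (5,0) (5,1)] -> total=5
Click 3 (3,5) count=2: revealed 1 new [(3,5)] -> total=6

Answer: ......
#.....
......
.....#
##....
##....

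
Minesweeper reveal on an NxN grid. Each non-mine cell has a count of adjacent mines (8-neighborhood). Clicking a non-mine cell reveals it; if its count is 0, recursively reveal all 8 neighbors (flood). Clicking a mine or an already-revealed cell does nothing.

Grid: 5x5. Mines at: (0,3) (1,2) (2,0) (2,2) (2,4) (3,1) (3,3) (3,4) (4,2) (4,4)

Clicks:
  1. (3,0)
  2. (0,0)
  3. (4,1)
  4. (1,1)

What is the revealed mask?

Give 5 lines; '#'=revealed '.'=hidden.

Answer: ##...
##...
.....
#....
.#...

Derivation:
Click 1 (3,0) count=2: revealed 1 new [(3,0)] -> total=1
Click 2 (0,0) count=0: revealed 4 new [(0,0) (0,1) (1,0) (1,1)] -> total=5
Click 3 (4,1) count=2: revealed 1 new [(4,1)] -> total=6
Click 4 (1,1) count=3: revealed 0 new [(none)] -> total=6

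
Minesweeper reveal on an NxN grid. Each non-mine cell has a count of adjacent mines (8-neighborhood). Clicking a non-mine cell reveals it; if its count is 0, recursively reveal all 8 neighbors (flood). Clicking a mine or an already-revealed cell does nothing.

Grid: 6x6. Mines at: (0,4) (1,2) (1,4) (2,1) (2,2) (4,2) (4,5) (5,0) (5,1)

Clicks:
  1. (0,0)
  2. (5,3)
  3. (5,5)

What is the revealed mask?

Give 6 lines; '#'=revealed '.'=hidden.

Answer: ##....
##....
......
......
......
...#.#

Derivation:
Click 1 (0,0) count=0: revealed 4 new [(0,0) (0,1) (1,0) (1,1)] -> total=4
Click 2 (5,3) count=1: revealed 1 new [(5,3)] -> total=5
Click 3 (5,5) count=1: revealed 1 new [(5,5)] -> total=6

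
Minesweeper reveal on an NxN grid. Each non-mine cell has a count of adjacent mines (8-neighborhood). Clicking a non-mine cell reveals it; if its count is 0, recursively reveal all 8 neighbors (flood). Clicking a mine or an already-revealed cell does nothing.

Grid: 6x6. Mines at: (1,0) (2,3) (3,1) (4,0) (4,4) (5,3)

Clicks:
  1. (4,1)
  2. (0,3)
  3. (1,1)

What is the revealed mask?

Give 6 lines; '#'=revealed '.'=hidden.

Answer: .#####
.#####
....##
....##
.#....
......

Derivation:
Click 1 (4,1) count=2: revealed 1 new [(4,1)] -> total=1
Click 2 (0,3) count=0: revealed 14 new [(0,1) (0,2) (0,3) (0,4) (0,5) (1,1) (1,2) (1,3) (1,4) (1,5) (2,4) (2,5) (3,4) (3,5)] -> total=15
Click 3 (1,1) count=1: revealed 0 new [(none)] -> total=15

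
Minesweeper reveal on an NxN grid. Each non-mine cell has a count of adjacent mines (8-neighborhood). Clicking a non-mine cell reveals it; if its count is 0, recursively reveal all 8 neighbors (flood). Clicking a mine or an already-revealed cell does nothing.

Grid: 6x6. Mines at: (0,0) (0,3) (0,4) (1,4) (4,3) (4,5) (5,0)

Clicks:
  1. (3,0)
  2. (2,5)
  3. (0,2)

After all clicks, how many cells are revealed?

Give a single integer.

Click 1 (3,0) count=0: revealed 15 new [(1,0) (1,1) (1,2) (1,3) (2,0) (2,1) (2,2) (2,3) (3,0) (3,1) (3,2) (3,3) (4,0) (4,1) (4,2)] -> total=15
Click 2 (2,5) count=1: revealed 1 new [(2,5)] -> total=16
Click 3 (0,2) count=1: revealed 1 new [(0,2)] -> total=17

Answer: 17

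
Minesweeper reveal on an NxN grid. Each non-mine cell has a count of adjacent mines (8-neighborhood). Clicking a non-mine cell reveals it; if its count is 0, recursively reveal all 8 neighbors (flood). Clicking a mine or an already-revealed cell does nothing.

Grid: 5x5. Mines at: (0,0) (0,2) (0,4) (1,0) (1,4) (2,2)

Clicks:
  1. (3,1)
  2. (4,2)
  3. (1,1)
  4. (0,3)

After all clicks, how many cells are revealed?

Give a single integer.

Answer: 16

Derivation:
Click 1 (3,1) count=1: revealed 1 new [(3,1)] -> total=1
Click 2 (4,2) count=0: revealed 13 new [(2,0) (2,1) (2,3) (2,4) (3,0) (3,2) (3,3) (3,4) (4,0) (4,1) (4,2) (4,3) (4,4)] -> total=14
Click 3 (1,1) count=4: revealed 1 new [(1,1)] -> total=15
Click 4 (0,3) count=3: revealed 1 new [(0,3)] -> total=16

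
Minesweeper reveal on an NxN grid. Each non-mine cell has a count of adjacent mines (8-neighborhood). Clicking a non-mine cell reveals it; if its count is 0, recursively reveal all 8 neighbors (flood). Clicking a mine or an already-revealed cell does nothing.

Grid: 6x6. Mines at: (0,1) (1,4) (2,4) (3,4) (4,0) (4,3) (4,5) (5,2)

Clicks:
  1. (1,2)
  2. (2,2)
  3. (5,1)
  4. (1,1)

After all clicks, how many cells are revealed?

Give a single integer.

Answer: 13

Derivation:
Click 1 (1,2) count=1: revealed 1 new [(1,2)] -> total=1
Click 2 (2,2) count=0: revealed 11 new [(1,0) (1,1) (1,3) (2,0) (2,1) (2,2) (2,3) (3,0) (3,1) (3,2) (3,3)] -> total=12
Click 3 (5,1) count=2: revealed 1 new [(5,1)] -> total=13
Click 4 (1,1) count=1: revealed 0 new [(none)] -> total=13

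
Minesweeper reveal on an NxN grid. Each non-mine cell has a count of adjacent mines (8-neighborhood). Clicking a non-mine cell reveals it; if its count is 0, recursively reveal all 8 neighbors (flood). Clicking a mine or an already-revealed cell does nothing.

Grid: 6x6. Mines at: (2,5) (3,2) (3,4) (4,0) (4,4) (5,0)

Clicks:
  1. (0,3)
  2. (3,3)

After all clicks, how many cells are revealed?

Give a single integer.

Click 1 (0,3) count=0: revealed 19 new [(0,0) (0,1) (0,2) (0,3) (0,4) (0,5) (1,0) (1,1) (1,2) (1,3) (1,4) (1,5) (2,0) (2,1) (2,2) (2,3) (2,4) (3,0) (3,1)] -> total=19
Click 2 (3,3) count=3: revealed 1 new [(3,3)] -> total=20

Answer: 20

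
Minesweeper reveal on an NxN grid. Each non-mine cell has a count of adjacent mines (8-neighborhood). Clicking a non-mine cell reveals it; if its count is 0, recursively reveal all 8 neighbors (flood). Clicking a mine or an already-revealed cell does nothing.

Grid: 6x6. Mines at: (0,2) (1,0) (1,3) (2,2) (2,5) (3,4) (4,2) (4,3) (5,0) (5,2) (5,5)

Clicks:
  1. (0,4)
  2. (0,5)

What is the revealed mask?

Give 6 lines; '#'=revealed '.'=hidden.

Click 1 (0,4) count=1: revealed 1 new [(0,4)] -> total=1
Click 2 (0,5) count=0: revealed 3 new [(0,5) (1,4) (1,5)] -> total=4

Answer: ....##
....##
......
......
......
......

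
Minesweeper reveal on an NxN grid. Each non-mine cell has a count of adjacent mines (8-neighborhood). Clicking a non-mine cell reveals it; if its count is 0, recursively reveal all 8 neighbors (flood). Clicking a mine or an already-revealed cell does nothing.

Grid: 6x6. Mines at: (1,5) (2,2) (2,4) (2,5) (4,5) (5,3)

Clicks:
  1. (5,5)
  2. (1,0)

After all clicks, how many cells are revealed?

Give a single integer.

Answer: 22

Derivation:
Click 1 (5,5) count=1: revealed 1 new [(5,5)] -> total=1
Click 2 (1,0) count=0: revealed 21 new [(0,0) (0,1) (0,2) (0,3) (0,4) (1,0) (1,1) (1,2) (1,3) (1,4) (2,0) (2,1) (3,0) (3,1) (3,2) (4,0) (4,1) (4,2) (5,0) (5,1) (5,2)] -> total=22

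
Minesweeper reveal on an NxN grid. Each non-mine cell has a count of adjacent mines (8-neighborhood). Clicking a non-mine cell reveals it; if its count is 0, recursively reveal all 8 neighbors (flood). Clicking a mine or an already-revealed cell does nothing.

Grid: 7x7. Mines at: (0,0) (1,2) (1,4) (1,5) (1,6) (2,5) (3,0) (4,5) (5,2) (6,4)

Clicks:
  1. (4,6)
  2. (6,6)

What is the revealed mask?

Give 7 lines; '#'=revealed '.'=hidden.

Answer: .......
.......
.......
.......
......#
.....##
.....##

Derivation:
Click 1 (4,6) count=1: revealed 1 new [(4,6)] -> total=1
Click 2 (6,6) count=0: revealed 4 new [(5,5) (5,6) (6,5) (6,6)] -> total=5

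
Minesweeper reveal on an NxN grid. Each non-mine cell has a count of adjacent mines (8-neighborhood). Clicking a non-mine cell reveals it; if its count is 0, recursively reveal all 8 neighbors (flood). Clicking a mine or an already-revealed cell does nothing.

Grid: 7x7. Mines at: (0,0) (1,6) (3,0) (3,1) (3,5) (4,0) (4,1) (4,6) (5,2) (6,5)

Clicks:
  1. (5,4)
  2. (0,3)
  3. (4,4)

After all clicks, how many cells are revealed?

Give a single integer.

Answer: 22

Derivation:
Click 1 (5,4) count=1: revealed 1 new [(5,4)] -> total=1
Click 2 (0,3) count=0: revealed 21 new [(0,1) (0,2) (0,3) (0,4) (0,5) (1,1) (1,2) (1,3) (1,4) (1,5) (2,1) (2,2) (2,3) (2,4) (2,5) (3,2) (3,3) (3,4) (4,2) (4,3) (4,4)] -> total=22
Click 3 (4,4) count=1: revealed 0 new [(none)] -> total=22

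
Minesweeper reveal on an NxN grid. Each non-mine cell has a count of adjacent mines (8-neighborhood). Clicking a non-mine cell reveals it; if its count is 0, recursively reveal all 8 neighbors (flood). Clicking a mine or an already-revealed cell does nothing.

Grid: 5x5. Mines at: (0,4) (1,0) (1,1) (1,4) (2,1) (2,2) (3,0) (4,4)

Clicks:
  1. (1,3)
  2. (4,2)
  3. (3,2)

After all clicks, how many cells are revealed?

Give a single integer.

Click 1 (1,3) count=3: revealed 1 new [(1,3)] -> total=1
Click 2 (4,2) count=0: revealed 6 new [(3,1) (3,2) (3,3) (4,1) (4,2) (4,3)] -> total=7
Click 3 (3,2) count=2: revealed 0 new [(none)] -> total=7

Answer: 7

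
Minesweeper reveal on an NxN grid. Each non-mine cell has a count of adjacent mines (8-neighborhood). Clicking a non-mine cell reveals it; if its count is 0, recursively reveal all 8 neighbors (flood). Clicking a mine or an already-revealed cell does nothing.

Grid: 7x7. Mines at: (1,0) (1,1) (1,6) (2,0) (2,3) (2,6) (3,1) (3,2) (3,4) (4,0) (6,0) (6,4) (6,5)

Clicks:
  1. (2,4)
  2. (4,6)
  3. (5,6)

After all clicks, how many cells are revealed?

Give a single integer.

Answer: 7

Derivation:
Click 1 (2,4) count=2: revealed 1 new [(2,4)] -> total=1
Click 2 (4,6) count=0: revealed 6 new [(3,5) (3,6) (4,5) (4,6) (5,5) (5,6)] -> total=7
Click 3 (5,6) count=1: revealed 0 new [(none)] -> total=7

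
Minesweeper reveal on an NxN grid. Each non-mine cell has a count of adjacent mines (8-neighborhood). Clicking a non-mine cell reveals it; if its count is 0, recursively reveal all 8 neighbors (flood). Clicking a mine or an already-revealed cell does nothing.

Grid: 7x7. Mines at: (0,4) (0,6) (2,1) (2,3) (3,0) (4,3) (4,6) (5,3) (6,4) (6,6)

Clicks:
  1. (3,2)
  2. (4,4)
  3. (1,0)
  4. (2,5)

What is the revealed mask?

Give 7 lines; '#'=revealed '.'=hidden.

Click 1 (3,2) count=3: revealed 1 new [(3,2)] -> total=1
Click 2 (4,4) count=2: revealed 1 new [(4,4)] -> total=2
Click 3 (1,0) count=1: revealed 1 new [(1,0)] -> total=3
Click 4 (2,5) count=0: revealed 9 new [(1,4) (1,5) (1,6) (2,4) (2,5) (2,6) (3,4) (3,5) (3,6)] -> total=12

Answer: .......
#...###
....###
..#.###
....#..
.......
.......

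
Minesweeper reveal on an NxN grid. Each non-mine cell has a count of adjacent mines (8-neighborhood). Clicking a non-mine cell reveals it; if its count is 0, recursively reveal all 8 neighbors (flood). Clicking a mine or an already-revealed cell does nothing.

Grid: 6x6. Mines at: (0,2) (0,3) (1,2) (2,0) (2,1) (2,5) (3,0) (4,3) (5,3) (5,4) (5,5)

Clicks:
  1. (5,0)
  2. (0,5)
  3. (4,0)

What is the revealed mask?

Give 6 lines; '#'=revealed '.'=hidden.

Answer: ....##
....##
......
......
###...
###...

Derivation:
Click 1 (5,0) count=0: revealed 6 new [(4,0) (4,1) (4,2) (5,0) (5,1) (5,2)] -> total=6
Click 2 (0,5) count=0: revealed 4 new [(0,4) (0,5) (1,4) (1,5)] -> total=10
Click 3 (4,0) count=1: revealed 0 new [(none)] -> total=10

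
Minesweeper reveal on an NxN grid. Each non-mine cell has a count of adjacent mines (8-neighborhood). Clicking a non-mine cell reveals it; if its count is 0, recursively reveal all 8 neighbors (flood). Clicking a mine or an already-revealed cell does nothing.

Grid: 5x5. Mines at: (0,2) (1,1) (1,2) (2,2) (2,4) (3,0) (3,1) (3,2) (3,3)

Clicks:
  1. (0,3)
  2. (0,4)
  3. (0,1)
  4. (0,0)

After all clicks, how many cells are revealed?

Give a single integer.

Click 1 (0,3) count=2: revealed 1 new [(0,3)] -> total=1
Click 2 (0,4) count=0: revealed 3 new [(0,4) (1,3) (1,4)] -> total=4
Click 3 (0,1) count=3: revealed 1 new [(0,1)] -> total=5
Click 4 (0,0) count=1: revealed 1 new [(0,0)] -> total=6

Answer: 6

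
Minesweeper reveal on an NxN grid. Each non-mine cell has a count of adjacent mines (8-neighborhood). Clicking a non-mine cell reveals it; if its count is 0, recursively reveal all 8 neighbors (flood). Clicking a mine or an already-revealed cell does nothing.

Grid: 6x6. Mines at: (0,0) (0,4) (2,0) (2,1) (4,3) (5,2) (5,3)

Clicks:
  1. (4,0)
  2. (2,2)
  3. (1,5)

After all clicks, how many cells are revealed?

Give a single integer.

Click 1 (4,0) count=0: revealed 6 new [(3,0) (3,1) (4,0) (4,1) (5,0) (5,1)] -> total=6
Click 2 (2,2) count=1: revealed 1 new [(2,2)] -> total=7
Click 3 (1,5) count=1: revealed 1 new [(1,5)] -> total=8

Answer: 8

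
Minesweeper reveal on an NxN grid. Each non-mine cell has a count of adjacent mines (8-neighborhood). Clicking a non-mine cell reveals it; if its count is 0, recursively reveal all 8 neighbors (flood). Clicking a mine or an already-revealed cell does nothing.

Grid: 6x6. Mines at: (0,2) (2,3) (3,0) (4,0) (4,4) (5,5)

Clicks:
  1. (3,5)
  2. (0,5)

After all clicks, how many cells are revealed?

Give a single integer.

Click 1 (3,5) count=1: revealed 1 new [(3,5)] -> total=1
Click 2 (0,5) count=0: revealed 9 new [(0,3) (0,4) (0,5) (1,3) (1,4) (1,5) (2,4) (2,5) (3,4)] -> total=10

Answer: 10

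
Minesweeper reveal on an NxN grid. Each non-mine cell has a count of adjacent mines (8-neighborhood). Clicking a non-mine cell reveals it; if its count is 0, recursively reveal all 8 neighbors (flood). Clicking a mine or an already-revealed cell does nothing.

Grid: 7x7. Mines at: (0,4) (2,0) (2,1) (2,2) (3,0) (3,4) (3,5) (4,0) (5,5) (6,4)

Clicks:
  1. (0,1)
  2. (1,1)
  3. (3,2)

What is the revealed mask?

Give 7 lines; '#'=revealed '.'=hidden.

Answer: ####...
####...
.......
..#....
.......
.......
.......

Derivation:
Click 1 (0,1) count=0: revealed 8 new [(0,0) (0,1) (0,2) (0,3) (1,0) (1,1) (1,2) (1,3)] -> total=8
Click 2 (1,1) count=3: revealed 0 new [(none)] -> total=8
Click 3 (3,2) count=2: revealed 1 new [(3,2)] -> total=9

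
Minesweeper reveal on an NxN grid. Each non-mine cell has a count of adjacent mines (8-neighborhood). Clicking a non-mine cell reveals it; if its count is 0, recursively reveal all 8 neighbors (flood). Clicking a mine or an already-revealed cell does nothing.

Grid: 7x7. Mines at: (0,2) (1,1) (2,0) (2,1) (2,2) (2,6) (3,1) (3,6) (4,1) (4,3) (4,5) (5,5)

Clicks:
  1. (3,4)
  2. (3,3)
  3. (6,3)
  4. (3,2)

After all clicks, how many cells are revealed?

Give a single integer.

Answer: 13

Derivation:
Click 1 (3,4) count=2: revealed 1 new [(3,4)] -> total=1
Click 2 (3,3) count=2: revealed 1 new [(3,3)] -> total=2
Click 3 (6,3) count=0: revealed 10 new [(5,0) (5,1) (5,2) (5,3) (5,4) (6,0) (6,1) (6,2) (6,3) (6,4)] -> total=12
Click 4 (3,2) count=5: revealed 1 new [(3,2)] -> total=13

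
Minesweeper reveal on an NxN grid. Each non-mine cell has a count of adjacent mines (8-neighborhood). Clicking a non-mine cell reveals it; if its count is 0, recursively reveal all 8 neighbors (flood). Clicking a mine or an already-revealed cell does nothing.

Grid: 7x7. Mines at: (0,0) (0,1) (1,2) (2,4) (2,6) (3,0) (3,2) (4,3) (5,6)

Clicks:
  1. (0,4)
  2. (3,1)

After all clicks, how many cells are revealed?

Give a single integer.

Click 1 (0,4) count=0: revealed 8 new [(0,3) (0,4) (0,5) (0,6) (1,3) (1,4) (1,5) (1,6)] -> total=8
Click 2 (3,1) count=2: revealed 1 new [(3,1)] -> total=9

Answer: 9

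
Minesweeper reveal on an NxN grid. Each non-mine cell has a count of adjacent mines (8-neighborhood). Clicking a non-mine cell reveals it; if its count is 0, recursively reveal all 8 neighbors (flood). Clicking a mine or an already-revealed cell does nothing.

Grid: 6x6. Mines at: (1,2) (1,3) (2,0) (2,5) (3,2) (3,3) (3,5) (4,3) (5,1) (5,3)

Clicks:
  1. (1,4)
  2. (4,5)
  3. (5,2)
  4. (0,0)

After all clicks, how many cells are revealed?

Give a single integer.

Click 1 (1,4) count=2: revealed 1 new [(1,4)] -> total=1
Click 2 (4,5) count=1: revealed 1 new [(4,5)] -> total=2
Click 3 (5,2) count=3: revealed 1 new [(5,2)] -> total=3
Click 4 (0,0) count=0: revealed 4 new [(0,0) (0,1) (1,0) (1,1)] -> total=7

Answer: 7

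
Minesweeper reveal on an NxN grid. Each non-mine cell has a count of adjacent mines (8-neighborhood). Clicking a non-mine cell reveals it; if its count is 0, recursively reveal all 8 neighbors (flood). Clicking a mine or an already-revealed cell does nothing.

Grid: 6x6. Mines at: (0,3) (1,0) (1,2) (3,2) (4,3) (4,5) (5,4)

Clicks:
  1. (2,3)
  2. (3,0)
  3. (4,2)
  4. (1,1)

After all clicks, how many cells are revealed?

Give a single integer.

Click 1 (2,3) count=2: revealed 1 new [(2,3)] -> total=1
Click 2 (3,0) count=0: revealed 10 new [(2,0) (2,1) (3,0) (3,1) (4,0) (4,1) (4,2) (5,0) (5,1) (5,2)] -> total=11
Click 3 (4,2) count=2: revealed 0 new [(none)] -> total=11
Click 4 (1,1) count=2: revealed 1 new [(1,1)] -> total=12

Answer: 12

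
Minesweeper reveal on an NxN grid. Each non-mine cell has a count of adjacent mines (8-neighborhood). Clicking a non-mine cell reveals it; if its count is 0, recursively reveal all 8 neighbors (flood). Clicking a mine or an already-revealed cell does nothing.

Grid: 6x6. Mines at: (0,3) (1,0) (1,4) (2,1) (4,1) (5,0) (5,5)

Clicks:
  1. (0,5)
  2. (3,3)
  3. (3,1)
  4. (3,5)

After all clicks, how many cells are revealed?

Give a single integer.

Answer: 17

Derivation:
Click 1 (0,5) count=1: revealed 1 new [(0,5)] -> total=1
Click 2 (3,3) count=0: revealed 15 new [(2,2) (2,3) (2,4) (2,5) (3,2) (3,3) (3,4) (3,5) (4,2) (4,3) (4,4) (4,5) (5,2) (5,3) (5,4)] -> total=16
Click 3 (3,1) count=2: revealed 1 new [(3,1)] -> total=17
Click 4 (3,5) count=0: revealed 0 new [(none)] -> total=17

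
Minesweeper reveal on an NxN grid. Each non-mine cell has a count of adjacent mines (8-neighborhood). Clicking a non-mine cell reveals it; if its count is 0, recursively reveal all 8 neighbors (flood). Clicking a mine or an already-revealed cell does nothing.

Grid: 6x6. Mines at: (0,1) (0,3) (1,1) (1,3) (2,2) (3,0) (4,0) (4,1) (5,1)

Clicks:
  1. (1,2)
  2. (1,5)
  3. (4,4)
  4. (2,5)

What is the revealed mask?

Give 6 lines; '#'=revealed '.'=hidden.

Answer: ....##
..#.##
...###
..####
..####
..####

Derivation:
Click 1 (1,2) count=5: revealed 1 new [(1,2)] -> total=1
Click 2 (1,5) count=0: revealed 19 new [(0,4) (0,5) (1,4) (1,5) (2,3) (2,4) (2,5) (3,2) (3,3) (3,4) (3,5) (4,2) (4,3) (4,4) (4,5) (5,2) (5,3) (5,4) (5,5)] -> total=20
Click 3 (4,4) count=0: revealed 0 new [(none)] -> total=20
Click 4 (2,5) count=0: revealed 0 new [(none)] -> total=20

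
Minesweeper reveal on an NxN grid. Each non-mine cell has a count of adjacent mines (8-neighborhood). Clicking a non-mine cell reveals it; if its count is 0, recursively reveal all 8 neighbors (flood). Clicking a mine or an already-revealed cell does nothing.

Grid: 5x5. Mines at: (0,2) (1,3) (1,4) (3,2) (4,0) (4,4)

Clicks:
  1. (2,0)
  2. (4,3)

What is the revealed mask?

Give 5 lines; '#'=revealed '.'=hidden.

Click 1 (2,0) count=0: revealed 8 new [(0,0) (0,1) (1,0) (1,1) (2,0) (2,1) (3,0) (3,1)] -> total=8
Click 2 (4,3) count=2: revealed 1 new [(4,3)] -> total=9

Answer: ##...
##...
##...
##...
...#.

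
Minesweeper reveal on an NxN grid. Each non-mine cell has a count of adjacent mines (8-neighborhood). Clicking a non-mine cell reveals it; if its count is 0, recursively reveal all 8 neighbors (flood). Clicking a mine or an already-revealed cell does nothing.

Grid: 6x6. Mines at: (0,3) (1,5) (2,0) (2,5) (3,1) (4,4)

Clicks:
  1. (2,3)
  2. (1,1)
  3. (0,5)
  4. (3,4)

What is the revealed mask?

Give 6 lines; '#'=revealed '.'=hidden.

Click 1 (2,3) count=0: revealed 9 new [(1,2) (1,3) (1,4) (2,2) (2,3) (2,4) (3,2) (3,3) (3,4)] -> total=9
Click 2 (1,1) count=1: revealed 1 new [(1,1)] -> total=10
Click 3 (0,5) count=1: revealed 1 new [(0,5)] -> total=11
Click 4 (3,4) count=2: revealed 0 new [(none)] -> total=11

Answer: .....#
.####.
..###.
..###.
......
......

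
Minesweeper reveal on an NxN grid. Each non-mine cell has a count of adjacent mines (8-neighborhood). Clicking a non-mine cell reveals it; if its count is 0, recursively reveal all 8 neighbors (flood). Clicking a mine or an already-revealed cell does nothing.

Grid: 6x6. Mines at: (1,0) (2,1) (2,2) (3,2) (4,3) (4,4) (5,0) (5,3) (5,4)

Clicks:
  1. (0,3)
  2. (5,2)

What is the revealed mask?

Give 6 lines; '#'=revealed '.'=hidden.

Click 1 (0,3) count=0: revealed 16 new [(0,1) (0,2) (0,3) (0,4) (0,5) (1,1) (1,2) (1,3) (1,4) (1,5) (2,3) (2,4) (2,5) (3,3) (3,4) (3,5)] -> total=16
Click 2 (5,2) count=2: revealed 1 new [(5,2)] -> total=17

Answer: .#####
.#####
...###
...###
......
..#...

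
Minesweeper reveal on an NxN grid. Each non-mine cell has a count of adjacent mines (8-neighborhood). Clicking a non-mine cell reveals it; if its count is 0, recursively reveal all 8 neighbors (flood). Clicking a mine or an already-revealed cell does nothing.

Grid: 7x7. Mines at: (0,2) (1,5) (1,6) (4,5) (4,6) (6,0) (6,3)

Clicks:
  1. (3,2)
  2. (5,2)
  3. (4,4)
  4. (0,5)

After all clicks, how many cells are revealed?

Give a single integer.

Answer: 28

Derivation:
Click 1 (3,2) count=0: revealed 27 new [(0,0) (0,1) (1,0) (1,1) (1,2) (1,3) (1,4) (2,0) (2,1) (2,2) (2,3) (2,4) (3,0) (3,1) (3,2) (3,3) (3,4) (4,0) (4,1) (4,2) (4,3) (4,4) (5,0) (5,1) (5,2) (5,3) (5,4)] -> total=27
Click 2 (5,2) count=1: revealed 0 new [(none)] -> total=27
Click 3 (4,4) count=1: revealed 0 new [(none)] -> total=27
Click 4 (0,5) count=2: revealed 1 new [(0,5)] -> total=28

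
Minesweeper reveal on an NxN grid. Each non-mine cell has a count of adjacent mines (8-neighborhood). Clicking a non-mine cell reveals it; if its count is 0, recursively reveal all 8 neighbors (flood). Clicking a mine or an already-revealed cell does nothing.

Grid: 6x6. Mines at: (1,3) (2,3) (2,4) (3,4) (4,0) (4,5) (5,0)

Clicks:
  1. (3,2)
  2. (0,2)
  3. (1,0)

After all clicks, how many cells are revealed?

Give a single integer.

Answer: 12

Derivation:
Click 1 (3,2) count=1: revealed 1 new [(3,2)] -> total=1
Click 2 (0,2) count=1: revealed 1 new [(0,2)] -> total=2
Click 3 (1,0) count=0: revealed 10 new [(0,0) (0,1) (1,0) (1,1) (1,2) (2,0) (2,1) (2,2) (3,0) (3,1)] -> total=12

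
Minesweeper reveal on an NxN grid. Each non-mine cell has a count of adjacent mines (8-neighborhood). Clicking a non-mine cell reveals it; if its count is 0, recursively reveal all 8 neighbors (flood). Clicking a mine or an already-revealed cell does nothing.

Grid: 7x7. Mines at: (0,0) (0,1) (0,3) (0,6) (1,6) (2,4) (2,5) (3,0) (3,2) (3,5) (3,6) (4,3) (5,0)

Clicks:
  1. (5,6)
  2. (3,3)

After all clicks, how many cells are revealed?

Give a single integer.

Click 1 (5,6) count=0: revealed 15 new [(4,4) (4,5) (4,6) (5,1) (5,2) (5,3) (5,4) (5,5) (5,6) (6,1) (6,2) (6,3) (6,4) (6,5) (6,6)] -> total=15
Click 2 (3,3) count=3: revealed 1 new [(3,3)] -> total=16

Answer: 16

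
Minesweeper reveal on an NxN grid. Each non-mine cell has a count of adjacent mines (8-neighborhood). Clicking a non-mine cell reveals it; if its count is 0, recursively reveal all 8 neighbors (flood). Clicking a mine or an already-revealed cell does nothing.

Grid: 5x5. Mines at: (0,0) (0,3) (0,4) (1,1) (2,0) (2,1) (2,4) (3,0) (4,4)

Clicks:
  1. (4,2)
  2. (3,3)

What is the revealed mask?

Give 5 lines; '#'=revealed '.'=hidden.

Answer: .....
.....
.....
.###.
.###.

Derivation:
Click 1 (4,2) count=0: revealed 6 new [(3,1) (3,2) (3,3) (4,1) (4,2) (4,3)] -> total=6
Click 2 (3,3) count=2: revealed 0 new [(none)] -> total=6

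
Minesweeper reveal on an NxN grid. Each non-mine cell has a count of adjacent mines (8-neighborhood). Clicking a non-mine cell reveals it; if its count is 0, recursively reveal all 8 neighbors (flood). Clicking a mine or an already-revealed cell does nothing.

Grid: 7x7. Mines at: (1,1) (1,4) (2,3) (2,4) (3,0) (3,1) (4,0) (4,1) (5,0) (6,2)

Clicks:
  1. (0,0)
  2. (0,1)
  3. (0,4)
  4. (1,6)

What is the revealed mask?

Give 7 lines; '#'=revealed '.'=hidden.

Click 1 (0,0) count=1: revealed 1 new [(0,0)] -> total=1
Click 2 (0,1) count=1: revealed 1 new [(0,1)] -> total=2
Click 3 (0,4) count=1: revealed 1 new [(0,4)] -> total=3
Click 4 (1,6) count=0: revealed 25 new [(0,5) (0,6) (1,5) (1,6) (2,5) (2,6) (3,2) (3,3) (3,4) (3,5) (3,6) (4,2) (4,3) (4,4) (4,5) (4,6) (5,2) (5,3) (5,4) (5,5) (5,6) (6,3) (6,4) (6,5) (6,6)] -> total=28

Answer: ##..###
.....##
.....##
..#####
..#####
..#####
...####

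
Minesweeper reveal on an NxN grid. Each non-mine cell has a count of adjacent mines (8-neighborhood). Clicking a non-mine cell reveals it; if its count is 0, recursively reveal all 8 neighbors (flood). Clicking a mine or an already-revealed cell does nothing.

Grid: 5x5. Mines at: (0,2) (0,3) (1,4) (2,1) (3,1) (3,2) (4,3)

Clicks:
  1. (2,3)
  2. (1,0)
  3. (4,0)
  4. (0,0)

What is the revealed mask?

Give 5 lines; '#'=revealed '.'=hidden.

Answer: ##...
##...
...#.
.....
#....

Derivation:
Click 1 (2,3) count=2: revealed 1 new [(2,3)] -> total=1
Click 2 (1,0) count=1: revealed 1 new [(1,0)] -> total=2
Click 3 (4,0) count=1: revealed 1 new [(4,0)] -> total=3
Click 4 (0,0) count=0: revealed 3 new [(0,0) (0,1) (1,1)] -> total=6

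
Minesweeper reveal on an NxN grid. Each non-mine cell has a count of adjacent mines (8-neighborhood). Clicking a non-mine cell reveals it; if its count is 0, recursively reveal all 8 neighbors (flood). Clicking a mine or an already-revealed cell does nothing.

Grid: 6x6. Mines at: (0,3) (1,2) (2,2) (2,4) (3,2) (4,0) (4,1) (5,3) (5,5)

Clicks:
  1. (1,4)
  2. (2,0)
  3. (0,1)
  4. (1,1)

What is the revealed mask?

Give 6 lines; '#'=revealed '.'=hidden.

Click 1 (1,4) count=2: revealed 1 new [(1,4)] -> total=1
Click 2 (2,0) count=0: revealed 8 new [(0,0) (0,1) (1,0) (1,1) (2,0) (2,1) (3,0) (3,1)] -> total=9
Click 3 (0,1) count=1: revealed 0 new [(none)] -> total=9
Click 4 (1,1) count=2: revealed 0 new [(none)] -> total=9

Answer: ##....
##..#.
##....
##....
......
......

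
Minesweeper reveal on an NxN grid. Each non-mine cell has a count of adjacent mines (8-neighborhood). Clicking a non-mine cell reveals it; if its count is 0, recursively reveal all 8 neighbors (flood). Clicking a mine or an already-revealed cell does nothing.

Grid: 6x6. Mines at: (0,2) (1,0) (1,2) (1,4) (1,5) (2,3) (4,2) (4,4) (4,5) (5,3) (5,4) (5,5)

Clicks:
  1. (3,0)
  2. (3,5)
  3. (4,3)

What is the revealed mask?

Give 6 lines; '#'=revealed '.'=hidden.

Click 1 (3,0) count=0: revealed 8 new [(2,0) (2,1) (3,0) (3,1) (4,0) (4,1) (5,0) (5,1)] -> total=8
Click 2 (3,5) count=2: revealed 1 new [(3,5)] -> total=9
Click 3 (4,3) count=4: revealed 1 new [(4,3)] -> total=10

Answer: ......
......
##....
##...#
##.#..
##....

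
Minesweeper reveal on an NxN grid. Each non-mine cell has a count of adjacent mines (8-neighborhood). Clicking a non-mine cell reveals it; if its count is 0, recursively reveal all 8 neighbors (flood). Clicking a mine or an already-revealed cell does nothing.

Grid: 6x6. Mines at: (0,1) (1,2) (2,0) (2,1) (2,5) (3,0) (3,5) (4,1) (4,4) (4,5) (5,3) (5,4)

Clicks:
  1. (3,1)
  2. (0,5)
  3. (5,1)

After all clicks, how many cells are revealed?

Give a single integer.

Click 1 (3,1) count=4: revealed 1 new [(3,1)] -> total=1
Click 2 (0,5) count=0: revealed 6 new [(0,3) (0,4) (0,5) (1,3) (1,4) (1,5)] -> total=7
Click 3 (5,1) count=1: revealed 1 new [(5,1)] -> total=8

Answer: 8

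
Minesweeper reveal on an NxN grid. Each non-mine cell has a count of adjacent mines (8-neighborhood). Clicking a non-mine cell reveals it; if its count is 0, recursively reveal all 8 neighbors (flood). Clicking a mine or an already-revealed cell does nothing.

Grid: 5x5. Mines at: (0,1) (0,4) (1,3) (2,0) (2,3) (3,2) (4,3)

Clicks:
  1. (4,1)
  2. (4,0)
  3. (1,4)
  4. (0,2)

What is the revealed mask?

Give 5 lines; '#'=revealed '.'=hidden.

Answer: ..#..
....#
.....
##...
##...

Derivation:
Click 1 (4,1) count=1: revealed 1 new [(4,1)] -> total=1
Click 2 (4,0) count=0: revealed 3 new [(3,0) (3,1) (4,0)] -> total=4
Click 3 (1,4) count=3: revealed 1 new [(1,4)] -> total=5
Click 4 (0,2) count=2: revealed 1 new [(0,2)] -> total=6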